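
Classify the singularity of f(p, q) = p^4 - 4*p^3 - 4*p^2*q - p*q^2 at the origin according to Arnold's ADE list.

D_5

The Hessian of f at 0 is [[0, 0], [0, 0]] with rank 0, so corank 2. A Groebner basis of the Jacobian ideal J(f) in C{p,q} is {p*q^2 - 2*p*q - q^2, 4*p*q + q^3 + 2*q^2, p^2 + p*q/2}; counting standard monomials gives mu = 5. Corank 2; j^3 = -p*(2*p + q)^2 has shape L^2 M (L != M), so D-series; mu = 5 gives D_5.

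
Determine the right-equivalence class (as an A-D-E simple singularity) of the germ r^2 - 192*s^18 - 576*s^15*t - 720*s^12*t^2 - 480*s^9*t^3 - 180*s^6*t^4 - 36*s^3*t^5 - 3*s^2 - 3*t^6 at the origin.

The Hessian of f at 0 has rank 2. Corank 1: A-series; mu = 5 gives A_5.

A_{5}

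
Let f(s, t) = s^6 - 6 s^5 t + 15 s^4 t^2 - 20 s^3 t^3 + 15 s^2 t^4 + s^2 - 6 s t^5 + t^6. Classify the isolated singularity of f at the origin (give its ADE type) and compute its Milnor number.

Type A_{5}, Milnor number mu = 5.

The Hessian of f at 0 is [[2, 0], [0, 0]] with rank 1, so corank 1. A Groebner basis of the Jacobian ideal J(f) in C{s,t} is {t^5, s}; counting standard monomials gives mu = 5. Corank 1: A-series; mu = 5 gives A_5.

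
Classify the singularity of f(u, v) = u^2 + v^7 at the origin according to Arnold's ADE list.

A_{6}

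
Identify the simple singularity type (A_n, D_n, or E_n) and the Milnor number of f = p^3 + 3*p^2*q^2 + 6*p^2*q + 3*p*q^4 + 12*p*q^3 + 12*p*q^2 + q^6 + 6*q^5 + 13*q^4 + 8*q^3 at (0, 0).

Type E_6, Milnor number mu = 6.

The Hessian of f at 0 is [[0, 0], [0, 0]] with rank 0, so corank 2. A Groebner basis of the Jacobian ideal J(f) in C{p,q} is {p^3 + 6*p^2 + 24*p*q + 24*q^2, p^2*q - 2*p^2 - 8*p*q - 8*q^2, p^2/2 + p*q^2 + 2*p*q + 2*q^2, q^3}; counting standard monomials gives mu = 6. Corank 2; j^3 = (p + 2*q)^3 is a perfect cube, so E-series; the 4-jet and mu = 6 give E_6.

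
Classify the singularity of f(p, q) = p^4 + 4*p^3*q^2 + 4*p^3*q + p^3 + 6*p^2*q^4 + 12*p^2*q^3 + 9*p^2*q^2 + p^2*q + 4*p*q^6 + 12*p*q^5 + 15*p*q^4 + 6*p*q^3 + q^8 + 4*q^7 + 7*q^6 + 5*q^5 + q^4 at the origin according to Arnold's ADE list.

The Hessian of f at 0 is [[0, 0], [0, 0]] with rank 0, so corank 2. A Groebner basis of the Jacobian ideal J(f) in C{p,q} is {p*q^2, -p*q/3 + q^3, p^2 + 4*p*q/3}; counting standard monomials gives mu = 5. Corank 2; j^3 = p^2*(p + q) has shape L^2 M (L != M), so D-series; mu = 5 gives D_5.

D_{5}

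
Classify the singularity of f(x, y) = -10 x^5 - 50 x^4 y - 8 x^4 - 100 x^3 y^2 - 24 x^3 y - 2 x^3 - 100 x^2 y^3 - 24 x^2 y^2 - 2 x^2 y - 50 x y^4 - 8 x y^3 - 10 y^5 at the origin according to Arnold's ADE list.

The Hessian of f at 0 has rank 0. Corank 2; j^3 = -2*x^2*(x + y) has shape L^2 M (L != M), so D-series; mu = 6 gives D_6.

D_{6}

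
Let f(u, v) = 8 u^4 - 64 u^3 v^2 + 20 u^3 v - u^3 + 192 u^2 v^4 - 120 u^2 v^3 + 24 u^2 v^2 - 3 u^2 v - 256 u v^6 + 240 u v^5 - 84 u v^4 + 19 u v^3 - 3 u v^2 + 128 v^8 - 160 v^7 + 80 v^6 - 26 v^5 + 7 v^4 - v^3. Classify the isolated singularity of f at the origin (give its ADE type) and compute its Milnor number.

The Hessian of f at 0 has rank 0. Corank 2; j^3 = -(u + v)^3 is a perfect cube, so E-series; the 4-jet and mu = 7 give E_7.

Type E7, Milnor number mu = 7.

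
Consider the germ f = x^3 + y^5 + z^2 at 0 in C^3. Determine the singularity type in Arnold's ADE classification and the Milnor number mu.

Type E8, Milnor number mu = 8.

The Hessian of f at 0 has rank 1. Corank 2; j^3 = x^3 is a perfect cube, so E-series; the 5-jet and mu = 8 give E_8.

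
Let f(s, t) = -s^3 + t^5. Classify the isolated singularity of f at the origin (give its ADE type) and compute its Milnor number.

The Hessian of f at 0 is [[0, 0], [0, 0]] with rank 0, so corank 2. A Groebner basis of the Jacobian ideal J(f) in C{s,t} is {t^4, s^2}; counting standard monomials gives mu = 8. Corank 2; j^3 = -s^3 is a perfect cube, so E-series; the 5-jet and mu = 8 give E_8.

Type E_{8}, Milnor number mu = 8.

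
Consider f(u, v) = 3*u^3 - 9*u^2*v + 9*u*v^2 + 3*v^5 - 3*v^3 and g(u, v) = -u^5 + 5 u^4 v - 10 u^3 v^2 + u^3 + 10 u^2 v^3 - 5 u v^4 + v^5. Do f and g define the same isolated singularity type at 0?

Yes.

The Hessian of f at 0 has rank 0. Corank 2; j^3 = 3*(u - v)^3 is a perfect cube, so E-series; the 5-jet and mu = 8 give E_8. The Hessian of g at 0 has rank 0. Corank 2; j^3 = u^3 is a perfect cube, so E-series; the 5-jet and mu = 8 give E_8. Both have type E_8, hence right-equivalent.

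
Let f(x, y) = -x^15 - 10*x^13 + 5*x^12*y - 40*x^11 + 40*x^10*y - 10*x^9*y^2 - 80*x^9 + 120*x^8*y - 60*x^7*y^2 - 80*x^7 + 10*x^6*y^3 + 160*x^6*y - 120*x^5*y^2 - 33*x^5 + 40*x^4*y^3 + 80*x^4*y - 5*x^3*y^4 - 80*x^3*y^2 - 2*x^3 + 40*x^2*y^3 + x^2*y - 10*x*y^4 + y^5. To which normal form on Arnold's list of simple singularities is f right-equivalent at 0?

D_{6}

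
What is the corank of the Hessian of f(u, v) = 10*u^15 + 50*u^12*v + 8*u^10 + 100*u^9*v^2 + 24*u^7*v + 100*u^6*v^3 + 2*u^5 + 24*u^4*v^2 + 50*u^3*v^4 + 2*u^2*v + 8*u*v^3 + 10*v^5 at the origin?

2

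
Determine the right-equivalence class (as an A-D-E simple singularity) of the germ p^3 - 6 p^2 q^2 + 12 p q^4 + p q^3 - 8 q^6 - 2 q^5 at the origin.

E7

The Hessian of f at 0 has rank 0. Corank 2; j^3 = p^3 is a perfect cube, so E-series; the 4-jet and mu = 7 give E_7.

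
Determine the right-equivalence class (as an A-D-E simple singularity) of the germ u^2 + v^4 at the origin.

The Hessian of f at 0 has rank 1. Corank 1: A-series; mu = 3 gives A_3.

A_{3}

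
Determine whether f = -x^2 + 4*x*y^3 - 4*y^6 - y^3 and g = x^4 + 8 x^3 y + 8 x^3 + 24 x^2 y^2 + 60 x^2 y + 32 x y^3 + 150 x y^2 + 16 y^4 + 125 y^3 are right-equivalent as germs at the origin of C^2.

The Hessian of f at 0 is [[-2, 0], [0, 0]] with rank 1, so corank 1. A Groebner basis of the Jacobian ideal J(f) in C{x,y} is {y^2, x}; counting standard monomials gives mu = 2. Corank 1: A-series; mu = 2 gives A_2. The Hessian of g at 0 is [[0, 0], [0, 0]] with rank 0, so corank 2. A Groebner basis of the Jacobian ideal J(g) in C{x,y} is {y^4, x*y^2 + 7*y^3/3, x^2 + 5*x*y + 25*y^2/4}; counting standard monomials gives mu = 6. Corank 2; j^3 = (2*x + 5*y)^3 is a perfect cube, so E-series; the 4-jet and mu = 6 give E_6. f is A_2 but g is E_6, hence not right-equivalent.

No.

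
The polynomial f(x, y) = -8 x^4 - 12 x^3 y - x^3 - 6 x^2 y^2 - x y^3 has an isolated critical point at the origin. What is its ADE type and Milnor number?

The Hessian of f at 0 has rank 0. Corank 2; j^3 = -x^3 is a perfect cube, so E-series; the 4-jet and mu = 7 give E_7.

Type E7, Milnor number mu = 7.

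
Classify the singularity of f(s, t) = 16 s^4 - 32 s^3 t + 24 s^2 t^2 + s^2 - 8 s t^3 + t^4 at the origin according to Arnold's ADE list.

A_3

The Hessian of f at 0 is [[2, 0], [0, 0]] with rank 1, so corank 1. A Groebner basis of the Jacobian ideal J(f) in C{s,t} is {t^3, s}; counting standard monomials gives mu = 3. Corank 1: A-series; mu = 3 gives A_3.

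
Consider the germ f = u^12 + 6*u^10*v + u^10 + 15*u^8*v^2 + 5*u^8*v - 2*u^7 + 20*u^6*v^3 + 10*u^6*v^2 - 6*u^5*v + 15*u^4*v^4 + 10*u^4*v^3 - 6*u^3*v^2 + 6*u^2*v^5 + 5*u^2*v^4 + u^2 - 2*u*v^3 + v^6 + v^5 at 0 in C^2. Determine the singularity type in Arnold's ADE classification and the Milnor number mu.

The Hessian of f at 0 has rank 1. Corank 1: A-series; mu = 4 gives A_4.

Type A_4, Milnor number mu = 4.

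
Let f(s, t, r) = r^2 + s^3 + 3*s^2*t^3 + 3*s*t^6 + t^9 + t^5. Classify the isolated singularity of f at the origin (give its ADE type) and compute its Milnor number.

The Hessian of f at 0 is [[0, 0, 0], [0, 0, 0], [0, 0, 2]] with rank 1, so corank 2. A Groebner basis of the Jacobian ideal J(f) in C{s,t,r} is {s^2/2 + s*t^3, t^4, s^3, s^2*t, r}; counting standard monomials gives mu = 8. Corank 2; j^3 = s^3 is a perfect cube, so E-series; the 5-jet and mu = 8 give E_8.

Type E_8, Milnor number mu = 8.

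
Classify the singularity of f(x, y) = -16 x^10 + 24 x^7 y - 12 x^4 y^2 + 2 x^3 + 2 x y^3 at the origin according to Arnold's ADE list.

The Hessian of f at 0 has rank 0. Corank 2; j^3 = 2*x^3 is a perfect cube, so E-series; the 4-jet and mu = 7 give E_7.

E7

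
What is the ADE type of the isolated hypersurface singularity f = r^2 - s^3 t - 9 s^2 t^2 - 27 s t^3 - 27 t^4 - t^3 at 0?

E_{7}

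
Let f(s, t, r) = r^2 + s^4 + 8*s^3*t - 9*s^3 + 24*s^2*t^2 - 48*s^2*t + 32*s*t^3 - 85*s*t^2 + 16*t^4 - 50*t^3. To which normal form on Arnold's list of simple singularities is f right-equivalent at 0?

D_{5}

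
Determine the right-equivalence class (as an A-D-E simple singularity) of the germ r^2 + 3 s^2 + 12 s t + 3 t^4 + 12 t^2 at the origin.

A3

The Hessian of f at 0 is [[6, 12, 0], [12, 24, 0], [0, 0, 2]] with rank 2, so corank 1. A Groebner basis of the Jacobian ideal J(f) in C{s,t,r} is {t^3, s + 2*t, r}; counting standard monomials gives mu = 3. Corank 1: A-series; mu = 3 gives A_3.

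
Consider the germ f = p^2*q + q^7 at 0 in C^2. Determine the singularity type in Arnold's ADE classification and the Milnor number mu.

Type D_8, Milnor number mu = 8.

The Hessian of f at 0 has rank 0. Corank 2; j^3 = p^2*q has shape L^2 M (L != M), so D-series; mu = 8 gives D_8.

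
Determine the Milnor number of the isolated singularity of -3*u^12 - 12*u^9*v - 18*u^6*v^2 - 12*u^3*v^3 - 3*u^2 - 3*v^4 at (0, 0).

3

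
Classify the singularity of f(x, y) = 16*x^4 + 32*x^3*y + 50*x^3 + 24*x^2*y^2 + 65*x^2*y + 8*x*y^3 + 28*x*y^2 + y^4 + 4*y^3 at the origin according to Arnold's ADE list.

D5

The Hessian of f at 0 is [[0, 0], [0, 0]] with rank 0, so corank 2. A Groebner basis of the Jacobian ideal J(f) in C{x,y} is {x*y^2 + 125*x*y/4 + 25*y^2/2, -625*x*y/8 + y^3 - 125*y^2/4, x^2 + 9*x*y/10 + y^2/5}; counting standard monomials gives mu = 5. Corank 2; j^3 = (2*x + y)*(5*x + 2*y)^2 has shape L^2 M (L != M), so D-series; mu = 5 gives D_5.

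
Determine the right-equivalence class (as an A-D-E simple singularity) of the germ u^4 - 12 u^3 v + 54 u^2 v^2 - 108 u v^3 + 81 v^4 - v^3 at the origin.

E6

The Hessian of f at 0 has rank 0. Corank 2; j^3 = -v^3 is a perfect cube, so E-series; the 4-jet and mu = 6 give E_6.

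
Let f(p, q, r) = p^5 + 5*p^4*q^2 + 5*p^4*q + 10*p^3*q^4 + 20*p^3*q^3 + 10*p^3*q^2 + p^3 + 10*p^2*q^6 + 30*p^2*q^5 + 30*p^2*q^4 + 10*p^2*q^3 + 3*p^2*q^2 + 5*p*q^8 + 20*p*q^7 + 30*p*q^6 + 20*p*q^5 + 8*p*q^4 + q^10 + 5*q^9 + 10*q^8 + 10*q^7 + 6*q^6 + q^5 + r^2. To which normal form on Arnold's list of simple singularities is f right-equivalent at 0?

E_8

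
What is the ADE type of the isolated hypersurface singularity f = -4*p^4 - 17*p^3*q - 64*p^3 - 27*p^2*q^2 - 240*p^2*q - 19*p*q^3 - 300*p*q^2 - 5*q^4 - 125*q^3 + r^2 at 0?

The Hessian of f at 0 has rank 1. Corank 2; j^3 = -(4*p + 5*q)^3 is a perfect cube, so E-series; the 4-jet and mu = 7 give E_7.

E_7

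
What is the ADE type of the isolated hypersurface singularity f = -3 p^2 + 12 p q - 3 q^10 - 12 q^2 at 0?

A_{9}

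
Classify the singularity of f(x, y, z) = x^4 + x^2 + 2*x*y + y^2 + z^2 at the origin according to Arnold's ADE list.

The Hessian of f at 0 has rank 2. Corank 1: A-series; mu = 3 gives A_3.

A_3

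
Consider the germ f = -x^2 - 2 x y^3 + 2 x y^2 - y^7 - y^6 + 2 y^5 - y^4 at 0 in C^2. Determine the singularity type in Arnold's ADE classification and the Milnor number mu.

The Hessian of f at 0 has rank 1. Corank 1: A-series; mu = 6 gives A_6.

Type A_{6}, Milnor number mu = 6.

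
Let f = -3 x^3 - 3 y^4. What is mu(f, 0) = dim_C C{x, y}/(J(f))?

The Hessian of f at 0 is [[0, 0], [0, 0]] with rank 0, so corank 2. A Groebner basis of the Jacobian ideal J(f) in C{x,y} is {y^3, x^2}; counting standard monomials gives mu = 6. Corank 2; j^3 = -3*x^3 is a perfect cube, so E-series; the 4-jet and mu = 6 give E_6.

6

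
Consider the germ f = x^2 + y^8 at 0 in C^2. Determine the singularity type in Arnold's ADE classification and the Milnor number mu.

Type A_7, Milnor number mu = 7.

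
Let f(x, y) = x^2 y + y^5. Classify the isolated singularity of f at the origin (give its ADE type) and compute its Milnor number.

Type D6, Milnor number mu = 6.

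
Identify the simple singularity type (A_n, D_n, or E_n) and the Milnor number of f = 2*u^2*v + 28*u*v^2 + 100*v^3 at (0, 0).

The Hessian of f at 0 is [[0, 0], [0, 0]] with rank 0, so corank 2. A Groebner basis of the Jacobian ideal J(f) in C{u,v} is {v^3, u^2 - 46*v^2, u*v + 7*v^2}; counting standard monomials gives mu = 4. Corank 2; j^3 = 2*v*(u^2 + 14*u*v + 50*v^2) splits into three distinct lines over C (the quadratic factor has nonzero discriminant), so D_4.

Type D_{4}, Milnor number mu = 4.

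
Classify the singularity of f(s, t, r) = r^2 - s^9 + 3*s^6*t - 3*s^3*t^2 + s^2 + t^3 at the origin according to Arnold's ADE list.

A_2

The Hessian of f at 0 has rank 2. Corank 1: A-series; mu = 2 gives A_2.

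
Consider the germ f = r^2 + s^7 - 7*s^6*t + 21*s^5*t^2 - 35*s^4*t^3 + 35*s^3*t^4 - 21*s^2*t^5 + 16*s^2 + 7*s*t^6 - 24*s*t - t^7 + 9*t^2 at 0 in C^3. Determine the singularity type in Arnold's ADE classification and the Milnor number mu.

Type A6, Milnor number mu = 6.

The Hessian of f at 0 is [[32, -24, 0], [-24, 18, 0], [0, 0, 2]] with rank 2, so corank 1. A Groebner basis of the Jacobian ideal J(f) in C{s,t,r} is {t^6, s - 3*t/4, r}; counting standard monomials gives mu = 6. Corank 1: A-series; mu = 6 gives A_6.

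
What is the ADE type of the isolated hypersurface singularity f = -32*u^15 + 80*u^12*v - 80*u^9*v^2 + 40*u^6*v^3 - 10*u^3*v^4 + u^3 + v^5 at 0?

E_8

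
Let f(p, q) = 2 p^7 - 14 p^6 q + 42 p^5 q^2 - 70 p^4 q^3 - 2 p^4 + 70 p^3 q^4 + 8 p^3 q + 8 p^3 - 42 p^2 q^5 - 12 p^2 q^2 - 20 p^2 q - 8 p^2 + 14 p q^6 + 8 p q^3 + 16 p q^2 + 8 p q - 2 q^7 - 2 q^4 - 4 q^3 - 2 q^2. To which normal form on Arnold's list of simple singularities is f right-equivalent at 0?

The Hessian of f at 0 is [[-16, 8], [8, -4]] with rank 1, so corank 1. A Groebner basis of the Jacobian ideal J(f) in C{p,q} is {448*p*q/3 + 640*p/3 + q^4 - 16*q^3/3 - 304*q^2/3 - 320*q/3, p*q^2 + 16*p*q/3 + 16*p/3 - 5*q^3/6 - 10*q^2/3 - 8*q/3, p^2 - 2*p*q - 2*p + q^2 + q}; counting standard monomials gives mu = 6. Corank 1: A-series; mu = 6 gives A_6.

A6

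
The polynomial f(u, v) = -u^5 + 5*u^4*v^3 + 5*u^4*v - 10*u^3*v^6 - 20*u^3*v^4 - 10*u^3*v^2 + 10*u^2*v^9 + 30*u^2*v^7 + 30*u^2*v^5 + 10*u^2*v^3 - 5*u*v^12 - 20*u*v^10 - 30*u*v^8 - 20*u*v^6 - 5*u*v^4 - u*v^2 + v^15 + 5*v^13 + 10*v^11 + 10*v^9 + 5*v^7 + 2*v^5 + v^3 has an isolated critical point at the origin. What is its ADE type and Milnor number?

Type D_{6}, Milnor number mu = 6.

The Hessian of f at 0 is [[0, 0], [0, 0]] with rank 0, so corank 2. A Groebner basis of the Jacobian ideal J(f) in C{u,v} is {u^4 + v^2/5, v^3, u*v - v^2}; counting standard monomials gives mu = 6. Corank 2; j^3 = -v^2*(u - v) has shape L^2 M (L != M), so D-series; mu = 6 gives D_6.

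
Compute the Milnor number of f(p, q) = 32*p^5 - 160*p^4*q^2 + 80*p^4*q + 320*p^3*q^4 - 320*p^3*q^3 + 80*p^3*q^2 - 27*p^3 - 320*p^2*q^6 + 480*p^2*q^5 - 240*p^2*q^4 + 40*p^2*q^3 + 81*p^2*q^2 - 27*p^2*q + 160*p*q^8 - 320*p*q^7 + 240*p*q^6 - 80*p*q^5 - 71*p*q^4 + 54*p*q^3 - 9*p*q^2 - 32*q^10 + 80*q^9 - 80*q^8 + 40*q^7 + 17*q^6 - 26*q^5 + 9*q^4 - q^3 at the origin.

8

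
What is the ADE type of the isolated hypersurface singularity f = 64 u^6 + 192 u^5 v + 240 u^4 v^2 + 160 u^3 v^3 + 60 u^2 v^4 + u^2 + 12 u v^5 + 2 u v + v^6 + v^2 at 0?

A_{5}

The Hessian of f at 0 has rank 1. Corank 1: A-series; mu = 5 gives A_5.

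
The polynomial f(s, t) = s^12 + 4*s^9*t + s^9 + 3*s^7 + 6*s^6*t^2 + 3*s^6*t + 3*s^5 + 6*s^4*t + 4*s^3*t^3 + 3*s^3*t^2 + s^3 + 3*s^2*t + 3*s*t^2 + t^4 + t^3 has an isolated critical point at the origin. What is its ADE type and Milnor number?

The Hessian of f at 0 has rank 0. Corank 2; j^3 = (s + t)^3 is a perfect cube, so E-series; the 4-jet and mu = 6 give E_6.

Type E6, Milnor number mu = 6.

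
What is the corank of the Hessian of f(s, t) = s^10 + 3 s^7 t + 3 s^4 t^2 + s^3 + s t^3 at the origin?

2

The Hessian at 0 is [[0, 0], [0, 0]] of rank 0; hence corank 2.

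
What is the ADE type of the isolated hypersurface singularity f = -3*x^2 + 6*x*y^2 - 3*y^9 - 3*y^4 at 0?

A_8

The Hessian of f at 0 is [[-6, 0], [0, 0]] with rank 1, so corank 1. A Groebner basis of the Jacobian ideal J(f) in C{x,y} is {x^4, -x + y^2}; counting standard monomials gives mu = 8. Corank 1: A-series; mu = 8 gives A_8.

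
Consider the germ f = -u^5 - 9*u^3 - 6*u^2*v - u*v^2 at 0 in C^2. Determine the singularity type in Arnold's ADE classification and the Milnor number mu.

The Hessian of f at 0 has rank 0. Corank 2; j^3 = -u*(3*u + v)^2 has shape L^2 M (L != M), so D-series; mu = 6 gives D_6.

Type D_6, Milnor number mu = 6.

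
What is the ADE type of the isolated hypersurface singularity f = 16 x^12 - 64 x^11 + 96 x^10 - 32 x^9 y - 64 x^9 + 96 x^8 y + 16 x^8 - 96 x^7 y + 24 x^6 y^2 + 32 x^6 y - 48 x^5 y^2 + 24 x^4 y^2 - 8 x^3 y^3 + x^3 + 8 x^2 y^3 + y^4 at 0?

E_6

The Hessian of f at 0 has rank 0. Corank 2; j^3 = x^3 is a perfect cube, so E-series; the 4-jet and mu = 6 give E_6.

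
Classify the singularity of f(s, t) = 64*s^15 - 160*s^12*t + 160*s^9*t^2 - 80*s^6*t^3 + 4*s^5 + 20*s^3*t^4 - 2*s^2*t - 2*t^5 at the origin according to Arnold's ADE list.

D_6

The Hessian of f at 0 is [[0, 0], [0, 0]] with rank 0, so corank 2. A Groebner basis of the Jacobian ideal J(f) in C{s,t} is {s^2/5 + t^4, s^3, s*t}; counting standard monomials gives mu = 6. Corank 2; j^3 = -2*s^2*t has shape L^2 M (L != M), so D-series; mu = 6 gives D_6.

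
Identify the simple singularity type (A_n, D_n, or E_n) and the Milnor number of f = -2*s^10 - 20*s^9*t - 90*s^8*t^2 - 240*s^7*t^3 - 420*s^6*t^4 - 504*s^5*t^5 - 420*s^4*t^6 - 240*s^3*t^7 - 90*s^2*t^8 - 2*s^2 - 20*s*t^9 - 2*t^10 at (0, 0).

Type A_9, Milnor number mu = 9.

The Hessian of f at 0 is [[-4, 0], [0, 0]] with rank 1, so corank 1. A Groebner basis of the Jacobian ideal J(f) in C{s,t} is {t^9, s}; counting standard monomials gives mu = 9. Corank 1: A-series; mu = 9 gives A_9.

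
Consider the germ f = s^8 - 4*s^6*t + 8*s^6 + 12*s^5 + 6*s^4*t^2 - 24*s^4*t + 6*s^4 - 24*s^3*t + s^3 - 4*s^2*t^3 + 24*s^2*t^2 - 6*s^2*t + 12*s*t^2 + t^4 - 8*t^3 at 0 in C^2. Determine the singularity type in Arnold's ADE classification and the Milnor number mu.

Type E6, Milnor number mu = 6.

The Hessian of f at 0 has rank 0. Corank 2; j^3 = (s - 2*t)^3 is a perfect cube, so E-series; the 4-jet and mu = 6 give E_6.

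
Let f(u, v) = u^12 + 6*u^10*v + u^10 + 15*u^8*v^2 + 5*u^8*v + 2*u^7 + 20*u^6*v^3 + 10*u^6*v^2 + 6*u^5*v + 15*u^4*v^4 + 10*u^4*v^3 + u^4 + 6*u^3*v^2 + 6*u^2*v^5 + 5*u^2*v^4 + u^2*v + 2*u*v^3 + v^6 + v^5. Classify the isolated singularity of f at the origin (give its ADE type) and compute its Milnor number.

Type D7, Milnor number mu = 7.

The Hessian of f at 0 has rank 0. Corank 2; j^3 = u^2*v has shape L^2 M (L != M), so D-series; mu = 7 gives D_7.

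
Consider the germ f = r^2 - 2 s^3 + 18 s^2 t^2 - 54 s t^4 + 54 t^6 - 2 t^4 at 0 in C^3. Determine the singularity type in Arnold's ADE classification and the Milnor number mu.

Type E6, Milnor number mu = 6.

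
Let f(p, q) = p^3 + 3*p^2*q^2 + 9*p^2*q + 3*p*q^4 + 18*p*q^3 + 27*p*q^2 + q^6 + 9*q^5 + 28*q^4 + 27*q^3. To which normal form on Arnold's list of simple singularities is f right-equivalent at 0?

E_6

The Hessian of f at 0 has rank 0. Corank 2; j^3 = (p + 3*q)^3 is a perfect cube, so E-series; the 4-jet and mu = 6 give E_6.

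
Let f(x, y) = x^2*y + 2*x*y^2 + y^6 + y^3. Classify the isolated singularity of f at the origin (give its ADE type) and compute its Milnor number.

The Hessian of f at 0 is [[0, 0], [0, 0]] with rank 0, so corank 2. A Groebner basis of the Jacobian ideal J(f) in C{x,y} is {x^2/6 + y^5 - y^2/6, x^3 + y^3, x*y + y^2}; counting standard monomials gives mu = 7. Corank 2; j^3 = y*(x + y)^2 has shape L^2 M (L != M), so D-series; mu = 7 gives D_7.

Type D_{7}, Milnor number mu = 7.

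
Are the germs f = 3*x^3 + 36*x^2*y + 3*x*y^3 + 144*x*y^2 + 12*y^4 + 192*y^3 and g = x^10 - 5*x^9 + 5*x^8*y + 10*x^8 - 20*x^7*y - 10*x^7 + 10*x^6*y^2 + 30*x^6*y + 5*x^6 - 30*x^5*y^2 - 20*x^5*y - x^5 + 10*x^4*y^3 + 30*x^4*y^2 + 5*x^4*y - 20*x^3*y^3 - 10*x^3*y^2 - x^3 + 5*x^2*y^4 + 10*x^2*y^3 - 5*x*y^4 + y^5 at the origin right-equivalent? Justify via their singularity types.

The Hessian of f at 0 has rank 0. Corank 2; j^3 = 3*(x + 4*y)^3 is a perfect cube, so E-series; the 4-jet and mu = 7 give E_7. The Hessian of g at 0 has rank 0. Corank 2; j^3 = -x^3 is a perfect cube, so E-series; the 5-jet and mu = 8 give E_8. f is E_7 but g is E_8, hence not right-equivalent.

No.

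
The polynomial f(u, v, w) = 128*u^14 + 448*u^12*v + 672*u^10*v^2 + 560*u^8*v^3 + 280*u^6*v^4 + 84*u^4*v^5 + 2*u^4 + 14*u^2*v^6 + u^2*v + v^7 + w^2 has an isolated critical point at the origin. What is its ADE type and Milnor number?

Type D_8, Milnor number mu = 8.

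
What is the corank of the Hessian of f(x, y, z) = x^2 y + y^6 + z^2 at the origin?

2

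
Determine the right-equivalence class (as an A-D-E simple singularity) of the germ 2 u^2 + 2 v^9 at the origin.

A_8

The Hessian of f at 0 has rank 1. Corank 1: A-series; mu = 8 gives A_8.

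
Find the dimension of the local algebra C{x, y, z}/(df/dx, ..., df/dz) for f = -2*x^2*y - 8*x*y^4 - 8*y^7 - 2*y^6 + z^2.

The Hessian of f at 0 has rank 1. Corank 2; j^3 = -2*x^2*y has shape L^2 M (L != M), so D-series; mu = 7 gives D_7.

7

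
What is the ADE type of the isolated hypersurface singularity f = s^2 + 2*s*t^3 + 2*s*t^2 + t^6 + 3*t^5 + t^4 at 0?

A4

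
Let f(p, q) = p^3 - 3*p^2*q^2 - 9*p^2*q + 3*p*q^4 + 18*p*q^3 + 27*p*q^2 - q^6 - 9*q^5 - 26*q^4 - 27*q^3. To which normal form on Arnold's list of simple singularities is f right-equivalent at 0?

E_{6}

The Hessian of f at 0 is [[0, 0], [0, 0]] with rank 0, so corank 2. A Groebner basis of the Jacobian ideal J(f) in C{p,q} is {p^3 - 27*p^2/2 + 81*p*q - 243*q^2/2, p^2*q - 3*p^2 + 18*p*q - 27*q^2, -p^2/2 + p*q^2 + 3*p*q - 9*q^2/2, q^3}; counting standard monomials gives mu = 6. Corank 2; j^3 = (p - 3*q)^3 is a perfect cube, so E-series; the 4-jet and mu = 6 give E_6.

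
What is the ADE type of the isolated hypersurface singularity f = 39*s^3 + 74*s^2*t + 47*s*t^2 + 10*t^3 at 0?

The Hessian of f at 0 is [[0, 0], [0, 0]] with rank 0, so corank 2. A Groebner basis of the Jacobian ideal J(f) in C{s,t} is {t^3, s^2 - 11*t^2/23, s*t + 16*t^2/23}; counting standard monomials gives mu = 4. Corank 2; j^3 = (3*s + 2*t)*(13*s^2 + 16*s*t + 5*t^2) splits into three distinct lines over C (the quadratic factor has nonzero discriminant), so D_4.

D_4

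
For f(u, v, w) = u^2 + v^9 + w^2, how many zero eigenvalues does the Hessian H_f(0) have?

The Hessian at 0 is [[2, 0, 0], [0, 0, 0], [0, 0, 2]] of rank 2; hence corank 1.

1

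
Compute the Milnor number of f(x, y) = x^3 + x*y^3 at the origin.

7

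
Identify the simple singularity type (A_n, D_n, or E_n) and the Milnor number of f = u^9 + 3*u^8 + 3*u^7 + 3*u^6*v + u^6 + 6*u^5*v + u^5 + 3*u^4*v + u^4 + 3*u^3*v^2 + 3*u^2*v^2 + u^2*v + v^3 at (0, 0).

Type D_4, Milnor number mu = 4.

The Hessian of f at 0 has rank 0. Corank 2; j^3 = v*(u^2 + v^2) splits into three distinct lines over C (the quadratic factor has nonzero discriminant), so D_4.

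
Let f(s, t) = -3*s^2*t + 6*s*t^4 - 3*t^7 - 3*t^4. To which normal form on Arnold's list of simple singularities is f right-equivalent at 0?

D5

The Hessian of f at 0 has rank 0. Corank 2; j^3 = -3*s^2*t has shape L^2 M (L != M), so D-series; mu = 5 gives D_5.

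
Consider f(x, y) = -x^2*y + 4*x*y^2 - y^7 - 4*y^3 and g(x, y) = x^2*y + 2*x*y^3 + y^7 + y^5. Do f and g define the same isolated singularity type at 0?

Yes.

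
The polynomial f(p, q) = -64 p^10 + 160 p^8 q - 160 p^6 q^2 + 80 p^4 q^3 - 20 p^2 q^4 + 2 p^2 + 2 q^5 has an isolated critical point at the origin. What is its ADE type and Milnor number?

The Hessian of f at 0 is [[4, 0], [0, 0]] with rank 1, so corank 1. A Groebner basis of the Jacobian ideal J(f) in C{p,q} is {q^4, p}; counting standard monomials gives mu = 4. Corank 1: A-series; mu = 4 gives A_4.

Type A_4, Milnor number mu = 4.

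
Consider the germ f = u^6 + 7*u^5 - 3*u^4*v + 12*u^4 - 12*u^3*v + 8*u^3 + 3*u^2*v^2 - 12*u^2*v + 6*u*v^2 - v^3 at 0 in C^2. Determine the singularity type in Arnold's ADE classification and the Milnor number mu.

The Hessian of f at 0 is [[0, 0], [0, 0]] with rank 0, so corank 2. A Groebner basis of the Jacobian ideal J(f) in C{u,v} is {12*u^2 + u*v^3 + 3*u*v^2 - 12*u*v - 3*v^3/2 + 3*v^2, 32*u^2 + 8*u*v^2 - 32*u*v + v^4 - 4*v^3 + 8*v^2, u^3 + 3*u^2/2 - 3*u*v^2/8 - 3*u*v/2 + v^3/16 + 3*v^2/8, u^2*v + u^2 - 3*u*v^2/4 - u*v + v^3/8 + v^2/4}; counting standard monomials gives mu = 8. Corank 2; j^3 = (2*u - v)^3 is a perfect cube, so E-series; the 5-jet and mu = 8 give E_8.

Type E_{8}, Milnor number mu = 8.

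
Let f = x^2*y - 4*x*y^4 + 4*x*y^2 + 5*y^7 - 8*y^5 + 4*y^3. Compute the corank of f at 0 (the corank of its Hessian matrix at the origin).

2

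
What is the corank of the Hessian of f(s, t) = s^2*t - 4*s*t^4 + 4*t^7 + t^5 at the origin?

The Hessian at 0 is [[0, 0], [0, 0]] of rank 0; hence corank 2.

2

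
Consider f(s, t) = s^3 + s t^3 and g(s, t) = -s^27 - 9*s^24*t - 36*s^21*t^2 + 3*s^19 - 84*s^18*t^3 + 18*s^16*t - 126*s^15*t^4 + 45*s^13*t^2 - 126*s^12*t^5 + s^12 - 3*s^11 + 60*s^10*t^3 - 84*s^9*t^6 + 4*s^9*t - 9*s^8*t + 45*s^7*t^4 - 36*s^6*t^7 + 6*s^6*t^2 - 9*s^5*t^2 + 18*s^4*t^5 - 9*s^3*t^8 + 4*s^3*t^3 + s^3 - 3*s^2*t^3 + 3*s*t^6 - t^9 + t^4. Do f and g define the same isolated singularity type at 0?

No.

The Hessian of f at 0 has rank 0. Corank 2; j^3 = s^3 is a perfect cube, so E-series; the 4-jet and mu = 7 give E_7. The Hessian of g at 0 has rank 0. Corank 2; j^3 = s^3 is a perfect cube, so E-series; the 4-jet and mu = 6 give E_6. f is E_7 but g is E_6, hence not right-equivalent.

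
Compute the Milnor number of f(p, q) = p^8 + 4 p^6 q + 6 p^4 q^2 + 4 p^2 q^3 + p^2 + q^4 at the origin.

The Hessian of f at 0 is [[2, 0], [0, 0]] with rank 1, so corank 1. A Groebner basis of the Jacobian ideal J(f) in C{p,q} is {q^3, p}; counting standard monomials gives mu = 3. Corank 1: A-series; mu = 3 gives A_3.

3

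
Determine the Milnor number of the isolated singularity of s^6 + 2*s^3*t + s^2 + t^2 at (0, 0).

The Hessian of f at 0 has rank 2. Corank 0: nondegenerate Morse point, so A_1.

1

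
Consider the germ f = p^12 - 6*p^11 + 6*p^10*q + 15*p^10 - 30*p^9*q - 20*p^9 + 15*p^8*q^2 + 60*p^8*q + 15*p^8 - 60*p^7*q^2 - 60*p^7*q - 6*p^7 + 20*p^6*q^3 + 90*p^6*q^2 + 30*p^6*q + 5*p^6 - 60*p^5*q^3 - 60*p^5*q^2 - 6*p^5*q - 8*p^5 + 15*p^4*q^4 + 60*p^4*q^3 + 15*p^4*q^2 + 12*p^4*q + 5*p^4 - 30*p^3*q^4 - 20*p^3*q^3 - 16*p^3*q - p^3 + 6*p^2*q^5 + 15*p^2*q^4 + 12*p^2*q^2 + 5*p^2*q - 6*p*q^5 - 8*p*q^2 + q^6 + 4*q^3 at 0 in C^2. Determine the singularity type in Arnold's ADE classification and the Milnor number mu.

Type D_7, Milnor number mu = 7.

The Hessian of f at 0 has rank 0. Corank 2; j^3 = -(p - 2*q)^2*(p - q) has shape L^2 M (L != M), so D-series; mu = 7 gives D_7.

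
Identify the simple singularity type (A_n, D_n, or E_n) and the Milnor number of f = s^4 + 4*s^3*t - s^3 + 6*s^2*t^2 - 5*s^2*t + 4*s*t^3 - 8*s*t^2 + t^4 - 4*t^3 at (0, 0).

The Hessian of f at 0 is [[0, 0], [0, 0]] with rank 0, so corank 2. A Groebner basis of the Jacobian ideal J(f) in C{s,t} is {s*t^2 - s*t/2 - t^2, s*t/4 + t^3 + t^2/2, s^2 + 3*s*t + 2*t^2}; counting standard monomials gives mu = 5. Corank 2; j^3 = -(s + t)*(s + 2*t)^2 has shape L^2 M (L != M), so D-series; mu = 5 gives D_5.

Type D_5, Milnor number mu = 5.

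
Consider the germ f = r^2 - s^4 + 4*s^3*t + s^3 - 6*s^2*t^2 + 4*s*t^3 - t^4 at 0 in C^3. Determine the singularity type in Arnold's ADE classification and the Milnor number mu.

Type E_{6}, Milnor number mu = 6.

The Hessian of f at 0 is [[0, 0, 0], [0, 0, 0], [0, 0, 2]] with rank 1, so corank 2. A Groebner basis of the Jacobian ideal J(f) in C{s,t,r} is {t^4, s*t^2 - t^3/3, s^2, r}; counting standard monomials gives mu = 6. Corank 2; j^3 = s^3 is a perfect cube, so E-series; the 4-jet and mu = 6 give E_6.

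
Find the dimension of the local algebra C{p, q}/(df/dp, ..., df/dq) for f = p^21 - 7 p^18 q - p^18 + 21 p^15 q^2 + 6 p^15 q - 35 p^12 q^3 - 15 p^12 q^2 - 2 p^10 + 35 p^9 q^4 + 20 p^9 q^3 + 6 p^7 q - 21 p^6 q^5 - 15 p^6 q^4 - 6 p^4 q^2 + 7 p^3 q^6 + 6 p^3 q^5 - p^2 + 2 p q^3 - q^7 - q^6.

6

The Hessian of f at 0 has rank 1. Corank 1: A-series; mu = 6 gives A_6.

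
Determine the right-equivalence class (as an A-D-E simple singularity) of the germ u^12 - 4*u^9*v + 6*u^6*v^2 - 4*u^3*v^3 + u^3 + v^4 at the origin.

E6

The Hessian of f at 0 is [[0, 0], [0, 0]] with rank 0, so corank 2. A Groebner basis of the Jacobian ideal J(f) in C{u,v} is {v^3, u^2}; counting standard monomials gives mu = 6. Corank 2; j^3 = u^3 is a perfect cube, so E-series; the 4-jet and mu = 6 give E_6.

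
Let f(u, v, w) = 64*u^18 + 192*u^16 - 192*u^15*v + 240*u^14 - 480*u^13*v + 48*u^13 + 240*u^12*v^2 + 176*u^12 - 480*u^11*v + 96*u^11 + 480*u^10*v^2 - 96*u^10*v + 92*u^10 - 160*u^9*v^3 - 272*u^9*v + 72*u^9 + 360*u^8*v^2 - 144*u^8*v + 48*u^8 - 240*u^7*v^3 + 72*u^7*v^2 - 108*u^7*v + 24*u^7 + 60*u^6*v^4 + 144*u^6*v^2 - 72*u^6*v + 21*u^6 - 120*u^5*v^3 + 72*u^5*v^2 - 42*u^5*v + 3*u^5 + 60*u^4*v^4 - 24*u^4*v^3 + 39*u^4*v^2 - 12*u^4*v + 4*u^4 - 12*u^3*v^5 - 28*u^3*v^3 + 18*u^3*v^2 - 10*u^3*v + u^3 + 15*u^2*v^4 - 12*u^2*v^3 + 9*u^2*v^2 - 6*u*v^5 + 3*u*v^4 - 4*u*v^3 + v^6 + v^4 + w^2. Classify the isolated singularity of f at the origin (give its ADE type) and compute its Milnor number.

Type E_6, Milnor number mu = 6.

The Hessian of f at 0 has rank 1. Corank 2; j^3 = u^3 is a perfect cube, so E-series; the 4-jet and mu = 6 give E_6.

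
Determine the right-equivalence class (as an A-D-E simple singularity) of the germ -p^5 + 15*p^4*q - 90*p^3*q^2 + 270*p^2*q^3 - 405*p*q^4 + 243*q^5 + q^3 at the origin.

E8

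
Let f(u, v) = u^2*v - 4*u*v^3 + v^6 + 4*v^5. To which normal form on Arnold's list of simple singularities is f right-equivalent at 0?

The Hessian of f at 0 is [[0, 0], [0, 0]] with rank 0, so corank 2. A Groebner basis of the Jacobian ideal J(f) in C{u,v} is {u^3, u^2*v + 2*u^2/3 - 4*u*v^2/3, -u*v/2 + v^3}; counting standard monomials gives mu = 7. Corank 2; j^3 = u^2*v has shape L^2 M (L != M), so D-series; mu = 7 gives D_7.

D_7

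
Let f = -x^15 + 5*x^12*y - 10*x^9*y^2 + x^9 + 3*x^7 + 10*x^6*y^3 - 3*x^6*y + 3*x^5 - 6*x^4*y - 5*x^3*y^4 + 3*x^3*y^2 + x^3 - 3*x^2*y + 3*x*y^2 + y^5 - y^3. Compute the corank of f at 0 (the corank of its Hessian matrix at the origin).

The Hessian at 0 is [[0, 0], [0, 0]] of rank 0; hence corank 2.

2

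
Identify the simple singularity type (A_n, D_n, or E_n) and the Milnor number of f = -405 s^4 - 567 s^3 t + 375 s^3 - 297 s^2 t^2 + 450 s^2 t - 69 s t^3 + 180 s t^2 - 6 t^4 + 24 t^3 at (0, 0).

Type E_7, Milnor number mu = 7.

The Hessian of f at 0 has rank 0. Corank 2; j^3 = 3*(5*s + 2*t)^3 is a perfect cube, so E-series; the 4-jet and mu = 7 give E_7.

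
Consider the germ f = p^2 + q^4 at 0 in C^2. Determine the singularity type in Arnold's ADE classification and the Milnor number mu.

Type A3, Milnor number mu = 3.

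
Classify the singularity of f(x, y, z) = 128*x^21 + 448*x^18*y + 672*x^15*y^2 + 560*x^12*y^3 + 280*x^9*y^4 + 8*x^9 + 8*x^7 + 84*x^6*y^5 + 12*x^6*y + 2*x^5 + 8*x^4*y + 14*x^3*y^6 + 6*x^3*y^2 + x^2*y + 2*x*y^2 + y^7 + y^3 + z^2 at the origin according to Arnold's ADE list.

The Hessian of f at 0 has rank 1. Corank 2; j^3 = y*(x + y)^2 has shape L^2 M (L != M), so D-series; mu = 8 gives D_8.

D8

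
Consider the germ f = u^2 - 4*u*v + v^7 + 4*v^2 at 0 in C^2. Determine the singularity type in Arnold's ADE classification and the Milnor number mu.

Type A_6, Milnor number mu = 6.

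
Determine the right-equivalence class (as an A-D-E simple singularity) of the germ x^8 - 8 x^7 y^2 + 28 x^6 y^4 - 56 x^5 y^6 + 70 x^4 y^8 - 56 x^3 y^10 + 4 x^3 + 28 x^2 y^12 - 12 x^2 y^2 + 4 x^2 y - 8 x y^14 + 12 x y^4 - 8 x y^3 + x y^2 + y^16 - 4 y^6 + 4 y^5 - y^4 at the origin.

D9

The Hessian of f at 0 has rank 0. Corank 2; j^3 = x*(2*x + y)^2 has shape L^2 M (L != M), so D-series; mu = 9 gives D_9.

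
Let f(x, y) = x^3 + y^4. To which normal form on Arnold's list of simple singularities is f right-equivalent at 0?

The Hessian of f at 0 is [[0, 0], [0, 0]] with rank 0, so corank 2. A Groebner basis of the Jacobian ideal J(f) in C{x,y} is {y^3, x^2}; counting standard monomials gives mu = 6. Corank 2; j^3 = x^3 is a perfect cube, so E-series; the 4-jet and mu = 6 give E_6.

E_{6}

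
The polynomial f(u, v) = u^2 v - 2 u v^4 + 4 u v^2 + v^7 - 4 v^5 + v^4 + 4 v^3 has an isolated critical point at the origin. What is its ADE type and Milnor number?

Type D5, Milnor number mu = 5.

The Hessian of f at 0 has rank 0. Corank 2; j^3 = v*(u + 2*v)^2 has shape L^2 M (L != M), so D-series; mu = 5 gives D_5.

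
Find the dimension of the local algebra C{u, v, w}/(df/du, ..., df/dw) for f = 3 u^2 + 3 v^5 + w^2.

4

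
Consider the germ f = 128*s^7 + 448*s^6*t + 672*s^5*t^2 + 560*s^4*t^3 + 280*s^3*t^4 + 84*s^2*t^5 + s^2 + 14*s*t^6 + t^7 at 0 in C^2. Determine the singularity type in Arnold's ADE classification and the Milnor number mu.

Type A_{6}, Milnor number mu = 6.

The Hessian of f at 0 is [[2, 0], [0, 0]] with rank 1, so corank 1. A Groebner basis of the Jacobian ideal J(f) in C{s,t} is {t^6, s}; counting standard monomials gives mu = 6. Corank 1: A-series; mu = 6 gives A_6.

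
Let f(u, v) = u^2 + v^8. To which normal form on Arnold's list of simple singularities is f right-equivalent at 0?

A_7

The Hessian of f at 0 has rank 1. Corank 1: A-series; mu = 7 gives A_7.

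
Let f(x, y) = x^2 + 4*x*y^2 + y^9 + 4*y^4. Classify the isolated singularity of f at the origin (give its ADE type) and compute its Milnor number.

Type A_{8}, Milnor number mu = 8.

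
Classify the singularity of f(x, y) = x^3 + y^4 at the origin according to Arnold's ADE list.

E_6

The Hessian of f at 0 has rank 0. Corank 2; j^3 = x^3 is a perfect cube, so E-series; the 4-jet and mu = 6 give E_6.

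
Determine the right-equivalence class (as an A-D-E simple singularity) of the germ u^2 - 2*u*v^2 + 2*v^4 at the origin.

The Hessian of f at 0 is [[2, 0], [0, 0]] with rank 1, so corank 1. A Groebner basis of the Jacobian ideal J(f) in C{u,v} is {u^2, u*v, -u + v^2}; counting standard monomials gives mu = 3. Corank 1: A-series; mu = 3 gives A_3.

A_{3}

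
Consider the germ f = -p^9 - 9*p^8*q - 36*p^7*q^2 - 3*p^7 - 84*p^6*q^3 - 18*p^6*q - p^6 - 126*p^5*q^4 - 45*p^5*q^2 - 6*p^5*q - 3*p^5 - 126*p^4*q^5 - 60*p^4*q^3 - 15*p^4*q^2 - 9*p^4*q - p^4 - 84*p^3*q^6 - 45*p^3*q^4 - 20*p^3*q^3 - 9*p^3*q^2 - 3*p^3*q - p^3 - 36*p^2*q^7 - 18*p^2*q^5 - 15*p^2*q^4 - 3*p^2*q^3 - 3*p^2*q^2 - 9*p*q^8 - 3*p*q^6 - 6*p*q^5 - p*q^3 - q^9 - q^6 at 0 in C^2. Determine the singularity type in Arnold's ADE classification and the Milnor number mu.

Type E7, Milnor number mu = 7.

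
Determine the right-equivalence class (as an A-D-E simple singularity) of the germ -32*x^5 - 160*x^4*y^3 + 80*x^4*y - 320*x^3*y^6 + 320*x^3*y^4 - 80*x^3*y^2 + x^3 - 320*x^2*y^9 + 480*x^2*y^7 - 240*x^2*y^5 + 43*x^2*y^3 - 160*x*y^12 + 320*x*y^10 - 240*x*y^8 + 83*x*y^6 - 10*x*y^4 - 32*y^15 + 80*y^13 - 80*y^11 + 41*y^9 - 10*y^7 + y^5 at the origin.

E_8

The Hessian of f at 0 has rank 0. Corank 2; j^3 = x^3 is a perfect cube, so E-series; the 5-jet and mu = 8 give E_8.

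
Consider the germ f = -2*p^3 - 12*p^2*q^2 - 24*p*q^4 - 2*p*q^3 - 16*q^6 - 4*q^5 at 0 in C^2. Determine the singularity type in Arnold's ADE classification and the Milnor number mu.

Type E_7, Milnor number mu = 7.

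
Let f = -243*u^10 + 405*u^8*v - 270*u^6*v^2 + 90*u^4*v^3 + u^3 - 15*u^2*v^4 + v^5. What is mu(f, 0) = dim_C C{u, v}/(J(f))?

The Hessian of f at 0 has rank 0. Corank 2; j^3 = u^3 is a perfect cube, so E-series; the 5-jet and mu = 8 give E_8.

8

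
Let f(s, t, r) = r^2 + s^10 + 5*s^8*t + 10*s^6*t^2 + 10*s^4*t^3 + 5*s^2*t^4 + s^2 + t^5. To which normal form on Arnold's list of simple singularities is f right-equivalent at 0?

A4

The Hessian of f at 0 has rank 2. Corank 1: A-series; mu = 4 gives A_4.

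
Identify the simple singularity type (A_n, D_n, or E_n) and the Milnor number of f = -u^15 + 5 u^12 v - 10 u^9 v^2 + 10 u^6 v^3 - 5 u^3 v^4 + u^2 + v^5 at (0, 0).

Type A_4, Milnor number mu = 4.

The Hessian of f at 0 has rank 1. Corank 1: A-series; mu = 4 gives A_4.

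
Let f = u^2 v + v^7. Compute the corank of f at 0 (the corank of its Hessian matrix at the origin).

2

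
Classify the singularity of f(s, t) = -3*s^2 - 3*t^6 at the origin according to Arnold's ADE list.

A5

The Hessian of f at 0 has rank 1. Corank 1: A-series; mu = 5 gives A_5.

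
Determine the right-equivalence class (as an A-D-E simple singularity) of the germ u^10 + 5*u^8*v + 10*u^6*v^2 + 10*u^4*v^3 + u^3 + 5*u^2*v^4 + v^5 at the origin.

The Hessian of f at 0 has rank 0. Corank 2; j^3 = u^3 is a perfect cube, so E-series; the 5-jet and mu = 8 give E_8.

E_{8}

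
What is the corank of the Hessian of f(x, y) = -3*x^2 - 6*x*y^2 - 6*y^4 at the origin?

1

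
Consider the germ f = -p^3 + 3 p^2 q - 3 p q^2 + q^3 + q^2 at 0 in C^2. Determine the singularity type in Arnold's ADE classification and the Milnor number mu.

Type A2, Milnor number mu = 2.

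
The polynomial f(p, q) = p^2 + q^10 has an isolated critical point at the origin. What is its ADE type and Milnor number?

Type A9, Milnor number mu = 9.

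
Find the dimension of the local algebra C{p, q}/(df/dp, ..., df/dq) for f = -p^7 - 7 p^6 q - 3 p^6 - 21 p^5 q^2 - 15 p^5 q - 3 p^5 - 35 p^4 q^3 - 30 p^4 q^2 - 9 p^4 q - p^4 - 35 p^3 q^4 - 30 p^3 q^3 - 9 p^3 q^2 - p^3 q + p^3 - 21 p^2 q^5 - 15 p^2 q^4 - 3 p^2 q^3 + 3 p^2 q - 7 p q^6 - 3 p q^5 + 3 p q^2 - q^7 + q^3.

7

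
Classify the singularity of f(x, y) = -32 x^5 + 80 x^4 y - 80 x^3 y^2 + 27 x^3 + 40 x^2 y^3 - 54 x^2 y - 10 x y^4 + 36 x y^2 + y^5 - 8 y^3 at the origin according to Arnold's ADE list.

E_{8}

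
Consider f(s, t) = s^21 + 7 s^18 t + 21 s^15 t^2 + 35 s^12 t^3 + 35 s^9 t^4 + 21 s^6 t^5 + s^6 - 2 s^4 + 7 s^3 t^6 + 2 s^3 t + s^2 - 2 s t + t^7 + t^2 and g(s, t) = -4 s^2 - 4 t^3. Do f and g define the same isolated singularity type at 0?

No.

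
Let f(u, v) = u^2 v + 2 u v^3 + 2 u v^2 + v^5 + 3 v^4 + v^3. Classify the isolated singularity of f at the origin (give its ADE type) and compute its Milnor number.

Type D_5, Milnor number mu = 5.

The Hessian of f at 0 is [[0, 0], [0, 0]] with rank 0, so corank 2. A Groebner basis of the Jacobian ideal J(f) in C{u,v} is {u*v^2 - u*v - v^2, u*v + v^3 + v^2, u^2 - 2*u*v - 3*v^2}; counting standard monomials gives mu = 5. Corank 2; j^3 = v*(u + v)^2 has shape L^2 M (L != M), so D-series; mu = 5 gives D_5.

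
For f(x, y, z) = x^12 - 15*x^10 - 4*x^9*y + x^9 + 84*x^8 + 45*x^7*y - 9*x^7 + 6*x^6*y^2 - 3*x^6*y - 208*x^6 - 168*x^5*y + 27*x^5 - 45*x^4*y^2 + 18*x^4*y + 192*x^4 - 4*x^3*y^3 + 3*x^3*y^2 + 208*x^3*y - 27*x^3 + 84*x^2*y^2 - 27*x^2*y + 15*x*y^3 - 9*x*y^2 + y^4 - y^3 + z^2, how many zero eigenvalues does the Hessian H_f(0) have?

2

Hessian at 0 has rank 1.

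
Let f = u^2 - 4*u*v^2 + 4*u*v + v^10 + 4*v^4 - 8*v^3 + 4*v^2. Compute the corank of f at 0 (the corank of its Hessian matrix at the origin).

1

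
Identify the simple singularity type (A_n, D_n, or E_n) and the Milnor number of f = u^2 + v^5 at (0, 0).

The Hessian of f at 0 is [[2, 0], [0, 0]] with rank 1, so corank 1. A Groebner basis of the Jacobian ideal J(f) in C{u,v} is {v^4, u}; counting standard monomials gives mu = 4. Corank 1: A-series; mu = 4 gives A_4.

Type A_4, Milnor number mu = 4.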